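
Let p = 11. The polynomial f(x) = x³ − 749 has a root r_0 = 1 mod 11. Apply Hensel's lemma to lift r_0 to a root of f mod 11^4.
r_3 = 11584 (mod 14641)

Hensel: r_{i+1} = r_i − f(r_i)/f′(r_i) mod 11^{i+2}, where f′(x) = 3x². Iterate:
  r_0 = 1 (mod 11)
  r_1 = 89 (mod 121)
  r_2 = 936 (mod 1331)
  r_3 = 11584 (mod 14641)
Final: r = 11584 with f(r) ≡ 0 mod 11^4.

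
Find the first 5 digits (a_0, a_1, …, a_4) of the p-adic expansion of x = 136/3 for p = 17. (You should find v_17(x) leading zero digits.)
(a_0, …, a_4) = (0, 14, 5, 11, 5)

v_17(136/3) = 1, so a_0 = ... = a_0 = 0. Factor out: x = 17^1 · u with u = 8/3 a unit in ℤ_17. Expand u iteratively via a_{v+i} = u_i mod 17, u_{i+1} = (u_i − a_{v+i})/17:
  u_0 = 8/3;  a_1 = 14;  u_1 = (u_0 − 14)/17 = -2/3
  u_1 = -2/3;  a_2 = 5;  u_2 = (u_1 − 5)/17 = -1/3
  u_2 = -1/3;  a_3 = 11;  u_3 = (u_2 − 11)/17 = -2/3
  u_3 = -2/3;  a_4 = 5;  u_4 = (u_3 − 5)/17 = -1/3
Digits: (0, 14, 5, 11, 5).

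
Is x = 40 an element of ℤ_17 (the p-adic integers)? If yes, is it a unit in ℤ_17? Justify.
x ∈ ℤ_17^× (unit); v_17(x) = 0

ℤ_17 = {x ∈ ℚ_17 : v_17(x) ≥ 0} and ℤ_17^× = {x ∈ ℤ_17 : v_17(x) = 0}. Here v_17(40) = v_17(num) − v_17(den) = 0; compare against these criteria.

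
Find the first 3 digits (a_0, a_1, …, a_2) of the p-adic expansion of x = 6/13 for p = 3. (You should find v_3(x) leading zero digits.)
(a_0, …, a_2) = (0, 2, 1)

v_3(6/13) = 1, so a_0 = ... = a_0 = 0. Factor out: x = 3^1 · u with u = 2/13 a unit in ℤ_3. Expand u iteratively via a_{v+i} = u_i mod 3, u_{i+1} = (u_i − a_{v+i})/3:
  u_0 = 2/13;  a_1 = 2;  u_1 = (u_0 − 2)/3 = -8/13
  u_1 = -8/13;  a_2 = 1;  u_2 = (u_1 − 1)/3 = -7/13
Digits: (0, 2, 1).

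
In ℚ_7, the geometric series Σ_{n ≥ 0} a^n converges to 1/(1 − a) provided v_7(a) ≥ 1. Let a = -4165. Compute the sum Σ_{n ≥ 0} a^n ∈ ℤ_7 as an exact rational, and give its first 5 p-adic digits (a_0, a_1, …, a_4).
Σ a^n = 1/(1 − a) = 1/4166;  first 5 digits = (1, 0, 6, 1, 6)

v_7(a) = 2 ≥ 1, so the series converges in ℤ_7 to 1/(1 − a) = 1/(1 − (-4165)) = 1/4166. Expand this rational in ℤ_7: compute digits iteratively via d_i = x_i mod 7, x_{i+1} = (x_i − d_i)/7. The first 5 digits are (1, 0, 6, 1, 6).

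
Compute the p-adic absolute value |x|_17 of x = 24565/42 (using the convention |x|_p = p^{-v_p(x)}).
|24565/42|_17 = 1/4913

Step 1 — compute v_17(x) by factoring powers of 17 out of the numerator and denominator: v_17(24565/42) = 3. Step 2 — apply |x|_p = p^{-v_p(x)} = 17^{-3} = 1/4913.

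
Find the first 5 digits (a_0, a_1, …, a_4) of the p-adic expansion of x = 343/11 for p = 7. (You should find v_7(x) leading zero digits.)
(a_0, …, a_4) = (0, 0, 0, 2, 1)

v_7(343/11) = 3, so a_0 = ... = a_2 = 0. Factor out: x = 7^3 · u with u = 1/11 a unit in ℤ_7. Expand u iteratively via a_{v+i} = u_i mod 7, u_{i+1} = (u_i − a_{v+i})/7:
  u_0 = 1/11;  a_3 = 2;  u_1 = (u_0 − 2)/7 = -3/11
  u_1 = -3/11;  a_4 = 1;  u_2 = (u_1 − 1)/7 = -2/11
Digits: (0, 0, 0, 2, 1).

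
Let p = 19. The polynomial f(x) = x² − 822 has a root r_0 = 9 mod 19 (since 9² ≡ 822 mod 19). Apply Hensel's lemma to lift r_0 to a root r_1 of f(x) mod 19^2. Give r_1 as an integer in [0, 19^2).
r_1 = 351 (mod 361)

Hensel's recurrence: r_{i+1} = r_i − f(r_i)·(f′(r_i))^{-1} mod 19^{i+2}, with f′(x) = 2x. Iterate:
  r_0 = 9 (mod 19)
  r_1 = 351 (mod 361)
Final: r_1 = 351, and one checks f(r_1) ≡ 0 mod 19^2.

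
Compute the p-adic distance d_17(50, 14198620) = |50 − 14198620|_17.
d_17(50, 14198620) = 1/1419857

Step 1 — x − y = 50 − 14198620 = -14198570. Step 2 — v_17(-14198570) = 5 (factor: -14198570 = −(17^5 · 10); the sign does not affect v_p). Step 3 — |x − y|_17 = 17^{-5} = 1/1419857.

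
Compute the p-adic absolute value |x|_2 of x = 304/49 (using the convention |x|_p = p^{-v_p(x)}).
|304/49|_2 = 1/16

Step 1 — compute v_2(x) by factoring powers of 2 out of the numerator and denominator: v_2(304/49) = 4. Step 2 — apply |x|_p = p^{-v_p(x)} = 2^{-4} = 1/16.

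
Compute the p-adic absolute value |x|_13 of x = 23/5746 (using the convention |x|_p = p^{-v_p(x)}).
|23/5746|_13 = 169

Step 1 — compute v_13(x) by factoring powers of 13 out of the numerator and denominator: v_13(23/5746) = -2. Step 2 — apply |x|_p = p^{-v_p(x)} = 13^{2} = 169.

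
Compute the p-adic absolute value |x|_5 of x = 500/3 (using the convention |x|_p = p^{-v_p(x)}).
|500/3|_5 = 1/125

Step 1 — compute v_5(x) by factoring powers of 5 out of the numerator and denominator: v_5(500/3) = 3. Step 2 — apply |x|_p = p^{-v_p(x)} = 5^{-3} = 1/125.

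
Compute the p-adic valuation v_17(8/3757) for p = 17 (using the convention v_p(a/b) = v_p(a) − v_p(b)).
v_17(8/3757) = -2

Factor powers of 17 from the numerator and denominator of the reduced fraction: 8 = 17^0 · 8 and 3757 = 17^2 · 13. Apply v_p(a/b) = v_p(a) − v_p(b): v_17(8/3757) = 0 − 2 = -2.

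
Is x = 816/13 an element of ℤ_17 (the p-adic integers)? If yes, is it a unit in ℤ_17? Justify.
x ∈ ℤ_17 but not a unit; v_17(x) = 1 > 0

ℤ_17 = {x ∈ ℚ_17 : v_17(x) ≥ 0} and ℤ_17^× = {x ∈ ℤ_17 : v_17(x) = 0}. Here v_17(816/13) = v_17(num) − v_17(den) = 1; compare against these criteria.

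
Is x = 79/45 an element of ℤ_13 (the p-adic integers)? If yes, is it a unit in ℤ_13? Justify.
x ∈ ℤ_13^× (unit); v_13(x) = 0

ℤ_13 = {x ∈ ℚ_13 : v_13(x) ≥ 0} and ℤ_13^× = {x ∈ ℤ_13 : v_13(x) = 0}. Here v_13(79/45) = v_13(num) − v_13(den) = 0; compare against these criteria.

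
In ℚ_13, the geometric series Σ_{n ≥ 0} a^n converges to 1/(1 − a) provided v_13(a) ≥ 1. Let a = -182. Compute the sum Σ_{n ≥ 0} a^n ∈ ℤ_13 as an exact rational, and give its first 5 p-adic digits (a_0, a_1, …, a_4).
Σ a^n = 1/(1 − a) = 1/183;  first 5 digits = (1, 12, 12, 0, 12)

v_13(a) = 1 ≥ 1, so the series converges in ℤ_13 to 1/(1 − a) = 1/(1 − (-182)) = 1/183. Expand this rational in ℤ_13: compute digits iteratively via d_i = x_i mod 13, x_{i+1} = (x_i − d_i)/13. The first 5 digits are (1, 12, 12, 0, 12).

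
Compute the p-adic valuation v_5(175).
v_5(175) = 2

v_5(n) is the largest exponent k such that 5^k divides n. Factor out: 175 = 5^2 · 7. (Sign doesn't affect v_p.) So v_5(175) = 2.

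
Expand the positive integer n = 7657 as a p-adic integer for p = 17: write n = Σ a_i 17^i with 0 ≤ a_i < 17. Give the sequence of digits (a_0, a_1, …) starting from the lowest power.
(a_0, a_1, …) = (7, 8, 9, 1)

Repeated division by 17 gives the digits low-to-high: 7657 = 7 + 8·17^1 + 9·17^2 + 1·17^3. Digit sequence: (7, 8, 9, 1).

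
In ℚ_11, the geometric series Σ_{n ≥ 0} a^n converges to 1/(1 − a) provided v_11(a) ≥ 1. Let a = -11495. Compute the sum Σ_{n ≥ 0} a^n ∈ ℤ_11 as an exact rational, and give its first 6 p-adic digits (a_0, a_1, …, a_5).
Σ a^n = 1/(1 − a) = 1/11496;  first 6 digits = (1, 0, 4, 2, 4, 6)

v_11(a) = 2 ≥ 1, so the series converges in ℤ_11 to 1/(1 − a) = 1/(1 − (-11495)) = 1/11496. Expand this rational in ℤ_11: compute digits iteratively via d_i = x_i mod 11, x_{i+1} = (x_i − d_i)/11. The first 6 digits are (1, 0, 4, 2, 4, 6).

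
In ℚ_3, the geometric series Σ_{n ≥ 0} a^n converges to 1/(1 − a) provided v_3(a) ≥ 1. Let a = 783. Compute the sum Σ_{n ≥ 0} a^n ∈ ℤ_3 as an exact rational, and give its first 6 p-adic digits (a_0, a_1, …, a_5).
Σ a^n = 1/(1 − a) = -1/782;  first 6 digits = (1, 0, 0, 2, 0, 0)

v_3(a) = 3 ≥ 1, so the series converges in ℤ_3 to 1/(1 − a) = 1/(1 − 783) = -1/782. Expand this rational in ℤ_3: compute digits iteratively via d_i = x_i mod 3, x_{i+1} = (x_i − d_i)/3. The first 6 digits are (1, 0, 0, 2, 0, 0).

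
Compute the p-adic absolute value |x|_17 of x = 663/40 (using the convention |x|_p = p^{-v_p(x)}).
|663/40|_17 = 1/17

Step 1 — compute v_17(x) by factoring powers of 17 out of the numerator and denominator: v_17(663/40) = 1. Step 2 — apply |x|_p = p^{-v_p(x)} = 17^{-1} = 1/17.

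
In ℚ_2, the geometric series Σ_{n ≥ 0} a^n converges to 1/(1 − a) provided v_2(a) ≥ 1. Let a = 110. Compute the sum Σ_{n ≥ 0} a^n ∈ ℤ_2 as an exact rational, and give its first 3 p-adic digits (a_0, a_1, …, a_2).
Σ a^n = 1/(1 − a) = -1/109;  first 3 digits = (1, 1, 0)

v_2(a) = 1 ≥ 1, so the series converges in ℤ_2 to 1/(1 − a) = 1/(1 − 110) = -1/109. Expand this rational in ℤ_2: compute digits iteratively via d_i = x_i mod 2, x_{i+1} = (x_i − d_i)/2. The first 3 digits are (1, 1, 0).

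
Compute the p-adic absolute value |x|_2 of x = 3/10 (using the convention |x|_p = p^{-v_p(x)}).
|3/10|_2 = 2

Step 1 — compute v_2(x) by factoring powers of 2 out of the numerator and denominator: v_2(3/10) = -1. Step 2 — apply |x|_p = p^{-v_p(x)} = 2^{1} = 2.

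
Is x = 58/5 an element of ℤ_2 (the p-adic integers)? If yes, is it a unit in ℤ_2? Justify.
x ∈ ℤ_2 but not a unit; v_2(x) = 1 > 0

ℤ_2 = {x ∈ ℚ_2 : v_2(x) ≥ 0} and ℤ_2^× = {x ∈ ℤ_2 : v_2(x) = 0}. Here v_2(58/5) = v_2(num) − v_2(den) = 1; compare against these criteria.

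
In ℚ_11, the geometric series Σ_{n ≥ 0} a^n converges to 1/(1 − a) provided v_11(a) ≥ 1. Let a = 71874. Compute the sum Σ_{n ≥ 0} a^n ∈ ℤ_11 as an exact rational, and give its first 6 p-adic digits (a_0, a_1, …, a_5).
Σ a^n = 1/(1 − a) = -1/71873;  first 6 digits = (1, 0, 0, 10, 4, 0)

v_11(a) = 3 ≥ 1, so the series converges in ℤ_11 to 1/(1 − a) = 1/(1 − 71874) = -1/71873. Expand this rational in ℤ_11: compute digits iteratively via d_i = x_i mod 11, x_{i+1} = (x_i − d_i)/11. The first 6 digits are (1, 0, 0, 10, 4, 0).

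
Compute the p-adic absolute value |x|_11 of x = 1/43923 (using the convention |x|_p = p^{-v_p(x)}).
|1/43923|_11 = 14641

Step 1 — compute v_11(x) by factoring powers of 11 out of the numerator and denominator: v_11(1/43923) = -4. Step 2 — apply |x|_p = p^{-v_p(x)} = 11^{4} = 14641.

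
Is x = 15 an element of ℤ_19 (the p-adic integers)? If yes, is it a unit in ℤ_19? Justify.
x ∈ ℤ_19^× (unit); v_19(x) = 0

ℤ_19 = {x ∈ ℚ_19 : v_19(x) ≥ 0} and ℤ_19^× = {x ∈ ℤ_19 : v_19(x) = 0}. Here v_19(15) = v_19(num) − v_19(den) = 0; compare against these criteria.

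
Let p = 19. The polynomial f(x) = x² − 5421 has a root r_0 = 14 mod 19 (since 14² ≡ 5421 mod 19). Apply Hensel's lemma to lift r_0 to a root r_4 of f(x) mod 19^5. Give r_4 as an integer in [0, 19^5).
r_4 = 663551 (mod 2476099)

Hensel's recurrence: r_{i+1} = r_i − f(r_i)·(f′(r_i))^{-1} mod 19^{i+2}, with f′(x) = 2x. Iterate:
  r_0 = 14 (mod 19)
  r_1 = 33 (mod 361)
  r_2 = 5087 (mod 6859)
  r_3 = 11946 (mod 130321)
  r_4 = 663551 (mod 2476099)
Final: r_4 = 663551, and one checks f(r_4) ≡ 0 mod 19^5.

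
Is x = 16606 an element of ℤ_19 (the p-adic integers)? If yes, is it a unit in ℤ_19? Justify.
x ∈ ℤ_19 but not a unit; v_19(x) = 2 > 0

ℤ_19 = {x ∈ ℚ_19 : v_19(x) ≥ 0} and ℤ_19^× = {x ∈ ℤ_19 : v_19(x) = 0}. Here v_19(16606) = v_19(num) − v_19(den) = 2; compare against these criteria.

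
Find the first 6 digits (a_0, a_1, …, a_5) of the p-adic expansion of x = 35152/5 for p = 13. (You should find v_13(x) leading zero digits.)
(a_0, …, a_5) = (0, 0, 0, 11, 2, 5)

v_13(35152/5) = 3, so a_0 = ... = a_2 = 0. Factor out: x = 13^3 · u with u = 16/5 a unit in ℤ_13. Expand u iteratively via a_{v+i} = u_i mod 13, u_{i+1} = (u_i − a_{v+i})/13:
  u_0 = 16/5;  a_3 = 11;  u_1 = (u_0 − 11)/13 = -3/5
  u_1 = -3/5;  a_4 = 2;  u_2 = (u_1 − 2)/13 = -1/5
  u_2 = -1/5;  a_5 = 5;  u_3 = (u_2 − 5)/13 = -2/5
Digits: (0, 0, 0, 11, 2, 5).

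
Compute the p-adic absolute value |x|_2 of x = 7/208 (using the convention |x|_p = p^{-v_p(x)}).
|7/208|_2 = 16

Step 1 — compute v_2(x) by factoring powers of 2 out of the numerator and denominator: v_2(7/208) = -4. Step 2 — apply |x|_p = p^{-v_p(x)} = 2^{4} = 16.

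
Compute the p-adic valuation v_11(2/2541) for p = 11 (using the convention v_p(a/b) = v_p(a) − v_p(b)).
v_11(2/2541) = -2

Factor powers of 11 from the numerator and denominator of the reduced fraction: 2 = 11^0 · 2 and 2541 = 11^2 · 21. Apply v_p(a/b) = v_p(a) − v_p(b): v_11(2/2541) = 0 − 2 = -2.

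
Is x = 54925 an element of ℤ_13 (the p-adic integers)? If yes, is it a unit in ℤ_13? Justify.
x ∈ ℤ_13 but not a unit; v_13(x) = 3 > 0

ℤ_13 = {x ∈ ℚ_13 : v_13(x) ≥ 0} and ℤ_13^× = {x ∈ ℤ_13 : v_13(x) = 0}. Here v_13(54925) = v_13(num) − v_13(den) = 3; compare against these criteria.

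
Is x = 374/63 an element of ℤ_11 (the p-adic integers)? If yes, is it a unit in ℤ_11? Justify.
x ∈ ℤ_11 but not a unit; v_11(x) = 1 > 0

ℤ_11 = {x ∈ ℚ_11 : v_11(x) ≥ 0} and ℤ_11^× = {x ∈ ℤ_11 : v_11(x) = 0}. Here v_11(374/63) = v_11(num) − v_11(den) = 1; compare against these criteria.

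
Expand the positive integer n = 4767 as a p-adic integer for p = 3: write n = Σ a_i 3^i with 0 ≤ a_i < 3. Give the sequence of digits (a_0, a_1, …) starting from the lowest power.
(a_0, a_1, …) = (0, 2, 1, 2, 1, 1, 0, 2)

Repeated division by 3 gives the digits low-to-high: 4767 = 2·3^1 + 1·3^2 + 2·3^3 + 1·3^4 + 1·3^5 + 2·3^7. Digit sequence: (0, 2, 1, 2, 1, 1, 0, 2).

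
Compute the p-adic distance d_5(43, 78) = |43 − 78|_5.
d_5(43, 78) = 1/5

Step 1 — x − y = 43 − 78 = -35. Step 2 — v_5(-35) = 1 (factor: -35 = −(5^1 · 7); the sign does not affect v_p). Step 3 — |x − y|_5 = 5^{-1} = 1/5.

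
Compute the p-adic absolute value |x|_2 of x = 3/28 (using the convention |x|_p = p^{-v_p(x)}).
|3/28|_2 = 4

Step 1 — compute v_2(x) by factoring powers of 2 out of the numerator and denominator: v_2(3/28) = -2. Step 2 — apply |x|_p = p^{-v_p(x)} = 2^{2} = 4.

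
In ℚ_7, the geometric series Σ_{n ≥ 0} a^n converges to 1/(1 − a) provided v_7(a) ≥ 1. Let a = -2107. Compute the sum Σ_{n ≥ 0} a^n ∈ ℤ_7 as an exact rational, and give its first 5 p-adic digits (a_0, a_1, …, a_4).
Σ a^n = 1/(1 − a) = 1/2108;  first 5 digits = (1, 0, 6, 0, 0)

v_7(a) = 2 ≥ 1, so the series converges in ℤ_7 to 1/(1 − a) = 1/(1 − (-2107)) = 1/2108. Expand this rational in ℤ_7: compute digits iteratively via d_i = x_i mod 7, x_{i+1} = (x_i − d_i)/7. The first 5 digits are (1, 0, 6, 0, 0).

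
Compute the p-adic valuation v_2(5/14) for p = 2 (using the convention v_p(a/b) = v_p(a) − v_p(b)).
v_2(5/14) = -1

Factor powers of 2 from the numerator and denominator of the reduced fraction: 5 = 2^0 · 5 and 14 = 2^1 · 7. Apply v_p(a/b) = v_p(a) − v_p(b): v_2(5/14) = 0 − 1 = -1.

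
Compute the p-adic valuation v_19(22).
v_19(22) = 0

v_19(n) is the largest exponent k such that 19^k divides n. Factor out: 22 = 19^0 · 22. (Sign doesn't affect v_p.) So v_19(22) = 0.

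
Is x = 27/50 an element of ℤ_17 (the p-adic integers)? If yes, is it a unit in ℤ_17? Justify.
x ∈ ℤ_17^× (unit); v_17(x) = 0

ℤ_17 = {x ∈ ℚ_17 : v_17(x) ≥ 0} and ℤ_17^× = {x ∈ ℤ_17 : v_17(x) = 0}. Here v_17(27/50) = v_17(num) − v_17(den) = 0; compare against these criteria.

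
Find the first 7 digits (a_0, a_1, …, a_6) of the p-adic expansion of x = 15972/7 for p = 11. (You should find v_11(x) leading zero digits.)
(a_0, …, a_6) = (0, 0, 0, 8, 1, 3, 6)

v_11(15972/7) = 3, so a_0 = ... = a_2 = 0. Factor out: x = 11^3 · u with u = 12/7 a unit in ℤ_11. Expand u iteratively via a_{v+i} = u_i mod 11, u_{i+1} = (u_i − a_{v+i})/11:
  u_0 = 12/7;  a_3 = 8;  u_1 = (u_0 − 8)/11 = -4/7
  u_1 = -4/7;  a_4 = 1;  u_2 = (u_1 − 1)/11 = -1/7
  u_2 = -1/7;  a_5 = 3;  u_3 = (u_2 − 3)/11 = -2/7
  u_3 = -2/7;  a_6 = 6;  u_4 = (u_3 − 6)/11 = -4/7
Digits: (0, 0, 0, 8, 1, 3, 6).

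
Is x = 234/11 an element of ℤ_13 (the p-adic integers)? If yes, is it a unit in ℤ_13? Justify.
x ∈ ℤ_13 but not a unit; v_13(x) = 1 > 0

ℤ_13 = {x ∈ ℚ_13 : v_13(x) ≥ 0} and ℤ_13^× = {x ∈ ℤ_13 : v_13(x) = 0}. Here v_13(234/11) = v_13(num) − v_13(den) = 1; compare against these criteria.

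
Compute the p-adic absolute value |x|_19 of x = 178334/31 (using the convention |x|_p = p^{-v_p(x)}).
|178334/31|_19 = 1/6859

Step 1 — compute v_19(x) by factoring powers of 19 out of the numerator and denominator: v_19(178334/31) = 3. Step 2 — apply |x|_p = p^{-v_p(x)} = 19^{-3} = 1/6859.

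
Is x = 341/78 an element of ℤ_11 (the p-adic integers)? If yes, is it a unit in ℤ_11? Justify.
x ∈ ℤ_11 but not a unit; v_11(x) = 1 > 0

ℤ_11 = {x ∈ ℚ_11 : v_11(x) ≥ 0} and ℤ_11^× = {x ∈ ℤ_11 : v_11(x) = 0}. Here v_11(341/78) = v_11(num) − v_11(den) = 1; compare against these criteria.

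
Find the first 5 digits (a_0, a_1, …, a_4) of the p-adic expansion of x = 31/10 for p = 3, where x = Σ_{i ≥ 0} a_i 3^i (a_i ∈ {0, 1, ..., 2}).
(a_0, …, a_4) = (1, 1, 2, 2, 0)

v_3(31/10) = 0 (numerator and denominator both coprime to 3), so x ∈ ℤ_3^×. Compute digits iteratively via a_i = x_i mod 3, x_{i+1} = (x_i − a_i)/3, with x_0 = x:
  x_0 = 31/10;  a_0 = 1;  x_1 = (x_0 − 1)/3 = 7/10
  x_1 = 7/10;  a_1 = 1;  x_2 = (x_1 − 1)/3 = -1/10
  x_2 = -1/10;  a_2 = 2;  x_3 = (x_2 − 2)/3 = -7/10
  x_3 = -7/10;  a_3 = 2;  x_4 = (x_3 − 2)/3 = -9/10
  x_4 = -9/10;  a_4 = 0;  x_5 = (x_4 − 0)/3 = -3/10
Digits: (1, 1, 2, 2, 0).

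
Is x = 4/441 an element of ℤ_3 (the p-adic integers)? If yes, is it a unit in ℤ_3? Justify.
x ∉ ℤ_3 (v_3(x) = -2 < 0)

ℤ_3 = {x ∈ ℚ_3 : v_3(x) ≥ 0} and ℤ_3^× = {x ∈ ℤ_3 : v_3(x) = 0}. Here v_3(4/441) = v_3(num) − v_3(den) = -2; compare against these criteria.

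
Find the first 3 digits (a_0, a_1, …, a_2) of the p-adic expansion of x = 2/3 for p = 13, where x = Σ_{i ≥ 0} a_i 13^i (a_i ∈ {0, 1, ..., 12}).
(a_0, …, a_2) = (5, 4, 4)

v_13(2/3) = 0 (numerator and denominator both coprime to 13), so x ∈ ℤ_13^×. Compute digits iteratively via a_i = x_i mod 13, x_{i+1} = (x_i − a_i)/13, with x_0 = x:
  x_0 = 2/3;  a_0 = 5;  x_1 = (x_0 − 5)/13 = -1/3
  x_1 = -1/3;  a_1 = 4;  x_2 = (x_1 − 4)/13 = -1/3
  x_2 = -1/3;  a_2 = 4;  x_3 = (x_2 − 4)/13 = -1/3
Digits: (5, 4, 4).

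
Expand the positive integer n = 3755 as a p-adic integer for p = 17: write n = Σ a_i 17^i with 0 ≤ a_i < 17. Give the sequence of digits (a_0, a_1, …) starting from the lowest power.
(a_0, a_1, …) = (15, 16, 12)

Repeated division by 17 gives the digits low-to-high: 3755 = 15 + 16·17^1 + 12·17^2. Digit sequence: (15, 16, 12).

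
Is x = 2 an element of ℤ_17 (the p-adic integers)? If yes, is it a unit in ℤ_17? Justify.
x ∈ ℤ_17^× (unit); v_17(x) = 0

ℤ_17 = {x ∈ ℚ_17 : v_17(x) ≥ 0} and ℤ_17^× = {x ∈ ℤ_17 : v_17(x) = 0}. Here v_17(2) = v_17(num) − v_17(den) = 0; compare against these criteria.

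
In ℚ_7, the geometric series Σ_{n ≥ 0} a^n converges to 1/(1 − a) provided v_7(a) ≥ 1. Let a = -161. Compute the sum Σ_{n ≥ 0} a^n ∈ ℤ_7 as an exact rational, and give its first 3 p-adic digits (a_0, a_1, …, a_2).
Σ a^n = 1/(1 − a) = 1/162;  first 3 digits = (1, 5, 0)

v_7(a) = 1 ≥ 1, so the series converges in ℤ_7 to 1/(1 − a) = 1/(1 − (-161)) = 1/162. Expand this rational in ℤ_7: compute digits iteratively via d_i = x_i mod 7, x_{i+1} = (x_i − d_i)/7. The first 3 digits are (1, 5, 0).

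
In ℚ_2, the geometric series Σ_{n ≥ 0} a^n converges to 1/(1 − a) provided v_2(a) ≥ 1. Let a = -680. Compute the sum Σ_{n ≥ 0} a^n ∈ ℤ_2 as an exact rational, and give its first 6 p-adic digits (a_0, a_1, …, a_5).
Σ a^n = 1/(1 − a) = 1/681;  first 6 digits = (1, 0, 0, 1, 1, 0)

v_2(a) = 3 ≥ 1, so the series converges in ℤ_2 to 1/(1 − a) = 1/(1 − (-680)) = 1/681. Expand this rational in ℤ_2: compute digits iteratively via d_i = x_i mod 2, x_{i+1} = (x_i − d_i)/2. The first 6 digits are (1, 0, 0, 1, 1, 0).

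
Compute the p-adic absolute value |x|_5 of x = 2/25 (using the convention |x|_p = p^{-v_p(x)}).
|2/25|_5 = 25

Step 1 — compute v_5(x) by factoring powers of 5 out of the numerator and denominator: v_5(2/25) = -2. Step 2 — apply |x|_p = p^{-v_p(x)} = 5^{2} = 25.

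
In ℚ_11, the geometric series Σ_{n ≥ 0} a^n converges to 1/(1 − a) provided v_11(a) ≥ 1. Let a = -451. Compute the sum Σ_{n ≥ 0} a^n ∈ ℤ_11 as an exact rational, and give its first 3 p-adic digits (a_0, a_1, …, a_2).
Σ a^n = 1/(1 − a) = 1/452;  first 3 digits = (1, 3, 5)

v_11(a) = 1 ≥ 1, so the series converges in ℤ_11 to 1/(1 − a) = 1/(1 − (-451)) = 1/452. Expand this rational in ℤ_11: compute digits iteratively via d_i = x_i mod 11, x_{i+1} = (x_i − d_i)/11. The first 3 digits are (1, 3, 5).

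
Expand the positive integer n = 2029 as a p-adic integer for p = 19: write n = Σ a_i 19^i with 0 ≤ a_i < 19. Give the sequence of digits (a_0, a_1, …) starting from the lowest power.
(a_0, a_1, …) = (15, 11, 5)

Repeated division by 19 gives the digits low-to-high: 2029 = 15 + 11·19^1 + 5·19^2. Digit sequence: (15, 11, 5).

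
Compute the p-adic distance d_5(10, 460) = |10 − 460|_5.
d_5(10, 460) = 1/25

Step 1 — x − y = 10 − 460 = -450. Step 2 — v_5(-450) = 2 (factor: -450 = −(5^2 · 18); the sign does not affect v_p). Step 3 — |x − y|_5 = 5^{-2} = 1/25.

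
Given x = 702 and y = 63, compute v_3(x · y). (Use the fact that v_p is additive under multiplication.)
v_3(44226) = 5

v_p(x) = 3 (factor: 702 = 3^3 · 26); v_p(y) = 2 (factor: 63 = 3^2 · 7). Additivity: v_p(xy) = v_p(x) + v_p(y) = 3 + 2 = 5. (Direct check: xy = 44226 = 3^5 · (182).)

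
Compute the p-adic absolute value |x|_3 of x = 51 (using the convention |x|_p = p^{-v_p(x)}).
|51|_3 = 1/3

Step 1 — compute v_3(x) by factoring powers of 3 out of the numerator and denominator: v_3(51) = 1. Step 2 — apply |x|_p = p^{-v_p(x)} = 3^{-1} = 1/3.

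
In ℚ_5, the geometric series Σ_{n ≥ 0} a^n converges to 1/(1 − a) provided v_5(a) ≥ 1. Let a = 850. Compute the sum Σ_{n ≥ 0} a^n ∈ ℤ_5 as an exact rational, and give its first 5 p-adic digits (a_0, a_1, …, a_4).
Σ a^n = 1/(1 − a) = -1/849;  first 5 digits = (1, 0, 4, 1, 2)

v_5(a) = 2 ≥ 1, so the series converges in ℤ_5 to 1/(1 − a) = 1/(1 − 850) = -1/849. Expand this rational in ℤ_5: compute digits iteratively via d_i = x_i mod 5, x_{i+1} = (x_i − d_i)/5. The first 5 digits are (1, 0, 4, 1, 2).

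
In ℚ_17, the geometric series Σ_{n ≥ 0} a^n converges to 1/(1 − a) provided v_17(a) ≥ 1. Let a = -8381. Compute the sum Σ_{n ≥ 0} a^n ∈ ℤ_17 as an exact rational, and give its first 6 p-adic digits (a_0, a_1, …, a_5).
Σ a^n = 1/(1 − a) = 1/8382;  first 6 digits = (1, 0, 5, 15, 7, 15)

v_17(a) = 2 ≥ 1, so the series converges in ℤ_17 to 1/(1 − a) = 1/(1 − (-8381)) = 1/8382. Expand this rational in ℤ_17: compute digits iteratively via d_i = x_i mod 17, x_{i+1} = (x_i − d_i)/17. The first 6 digits are (1, 0, 5, 15, 7, 15).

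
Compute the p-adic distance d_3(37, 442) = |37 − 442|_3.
d_3(37, 442) = 1/81

Step 1 — x − y = 37 − 442 = -405. Step 2 — v_3(-405) = 4 (factor: -405 = −(3^4 · 5); the sign does not affect v_p). Step 3 — |x − y|_3 = 3^{-4} = 1/81.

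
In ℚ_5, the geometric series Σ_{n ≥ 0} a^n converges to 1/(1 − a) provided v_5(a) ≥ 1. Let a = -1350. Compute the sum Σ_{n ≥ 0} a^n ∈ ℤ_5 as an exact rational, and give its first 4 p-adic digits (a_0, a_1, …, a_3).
Σ a^n = 1/(1 − a) = 1/1351;  first 4 digits = (1, 0, 1, 4)

v_5(a) = 2 ≥ 1, so the series converges in ℤ_5 to 1/(1 − a) = 1/(1 − (-1350)) = 1/1351. Expand this rational in ℤ_5: compute digits iteratively via d_i = x_i mod 5, x_{i+1} = (x_i − d_i)/5. The first 4 digits are (1, 0, 1, 4).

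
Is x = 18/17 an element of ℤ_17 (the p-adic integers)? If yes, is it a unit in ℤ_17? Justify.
x ∉ ℤ_17 (v_17(x) = -1 < 0)

ℤ_17 = {x ∈ ℚ_17 : v_17(x) ≥ 0} and ℤ_17^× = {x ∈ ℤ_17 : v_17(x) = 0}. Here v_17(18/17) = v_17(num) − v_17(den) = -1; compare against these criteria.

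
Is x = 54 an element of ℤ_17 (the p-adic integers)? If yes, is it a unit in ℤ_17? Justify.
x ∈ ℤ_17^× (unit); v_17(x) = 0

ℤ_17 = {x ∈ ℚ_17 : v_17(x) ≥ 0} and ℤ_17^× = {x ∈ ℤ_17 : v_17(x) = 0}. Here v_17(54) = v_17(num) − v_17(den) = 0; compare against these criteria.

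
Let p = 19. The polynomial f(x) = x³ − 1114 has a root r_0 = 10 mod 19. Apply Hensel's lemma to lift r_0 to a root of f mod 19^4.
r_3 = 112794 (mod 130321)

Hensel: r_{i+1} = r_i − f(r_i)/f′(r_i) mod 19^{i+2}, where f′(x) = 3x². Iterate:
  r_0 = 10 (mod 19)
  r_1 = 162 (mod 361)
  r_2 = 3050 (mod 6859)
  r_3 = 112794 (mod 130321)
Final: r = 112794 with f(r) ≡ 0 mod 19^4.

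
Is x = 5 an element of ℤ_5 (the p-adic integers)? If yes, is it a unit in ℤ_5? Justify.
x ∈ ℤ_5 but not a unit; v_5(x) = 1 > 0

ℤ_5 = {x ∈ ℚ_5 : v_5(x) ≥ 0} and ℤ_5^× = {x ∈ ℤ_5 : v_5(x) = 0}. Here v_5(5) = v_5(num) − v_5(den) = 1; compare against these criteria.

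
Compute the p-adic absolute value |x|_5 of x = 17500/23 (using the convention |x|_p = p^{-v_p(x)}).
|17500/23|_5 = 1/625

Step 1 — compute v_5(x) by factoring powers of 5 out of the numerator and denominator: v_5(17500/23) = 4. Step 2 — apply |x|_p = p^{-v_p(x)} = 5^{-4} = 1/625.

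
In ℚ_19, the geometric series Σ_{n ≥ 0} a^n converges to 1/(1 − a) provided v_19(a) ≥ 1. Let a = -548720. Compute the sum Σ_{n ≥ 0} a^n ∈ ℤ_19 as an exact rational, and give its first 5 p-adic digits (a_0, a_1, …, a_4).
Σ a^n = 1/(1 − a) = 1/548721;  first 5 digits = (1, 0, 0, 15, 14)

v_19(a) = 3 ≥ 1, so the series converges in ℤ_19 to 1/(1 − a) = 1/(1 − (-548720)) = 1/548721. Expand this rational in ℤ_19: compute digits iteratively via d_i = x_i mod 19, x_{i+1} = (x_i − d_i)/19. The first 5 digits are (1, 0, 0, 15, 14).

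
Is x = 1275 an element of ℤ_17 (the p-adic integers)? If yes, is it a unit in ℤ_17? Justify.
x ∈ ℤ_17 but not a unit; v_17(x) = 1 > 0

ℤ_17 = {x ∈ ℚ_17 : v_17(x) ≥ 0} and ℤ_17^× = {x ∈ ℤ_17 : v_17(x) = 0}. Here v_17(1275) = v_17(num) − v_17(den) = 1; compare against these criteria.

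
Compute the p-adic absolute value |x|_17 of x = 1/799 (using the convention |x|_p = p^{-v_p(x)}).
|1/799|_17 = 17

Step 1 — compute v_17(x) by factoring powers of 17 out of the numerator and denominator: v_17(1/799) = -1. Step 2 — apply |x|_p = p^{-v_p(x)} = 17^{1} = 17.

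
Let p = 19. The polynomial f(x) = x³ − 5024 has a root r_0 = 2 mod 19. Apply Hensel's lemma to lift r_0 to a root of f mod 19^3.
r_2 = 2225 (mod 6859)

Hensel: r_{i+1} = r_i − f(r_i)/f′(r_i) mod 19^{i+2}, where f′(x) = 3x². Iterate:
  r_0 = 2 (mod 19)
  r_1 = 59 (mod 361)
  r_2 = 2225 (mod 6859)
Final: r = 2225 with f(r) ≡ 0 mod 19^3.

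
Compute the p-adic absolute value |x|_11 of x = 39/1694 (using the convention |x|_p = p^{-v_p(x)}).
|39/1694|_11 = 121

Step 1 — compute v_11(x) by factoring powers of 11 out of the numerator and denominator: v_11(39/1694) = -2. Step 2 — apply |x|_p = p^{-v_p(x)} = 11^{2} = 121.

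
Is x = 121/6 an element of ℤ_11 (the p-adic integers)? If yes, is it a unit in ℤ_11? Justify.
x ∈ ℤ_11 but not a unit; v_11(x) = 2 > 0

ℤ_11 = {x ∈ ℚ_11 : v_11(x) ≥ 0} and ℤ_11^× = {x ∈ ℤ_11 : v_11(x) = 0}. Here v_11(121/6) = v_11(num) − v_11(den) = 2; compare against these criteria.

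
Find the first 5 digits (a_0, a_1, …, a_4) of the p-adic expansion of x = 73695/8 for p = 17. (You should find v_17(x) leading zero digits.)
(a_0, …, a_4) = (0, 0, 0, 4, 2)

v_17(73695/8) = 3, so a_0 = ... = a_2 = 0. Factor out: x = 17^3 · u with u = 15/8 a unit in ℤ_17. Expand u iteratively via a_{v+i} = u_i mod 17, u_{i+1} = (u_i − a_{v+i})/17:
  u_0 = 15/8;  a_3 = 4;  u_1 = (u_0 − 4)/17 = -1/8
  u_1 = -1/8;  a_4 = 2;  u_2 = (u_1 − 2)/17 = -1/8
Digits: (0, 0, 0, 4, 2).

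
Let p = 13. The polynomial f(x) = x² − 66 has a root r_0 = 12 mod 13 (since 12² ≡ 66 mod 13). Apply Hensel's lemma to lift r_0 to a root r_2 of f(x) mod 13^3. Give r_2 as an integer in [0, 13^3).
r_2 = 220 (mod 2197)

Hensel's recurrence: r_{i+1} = r_i − f(r_i)·(f′(r_i))^{-1} mod 13^{i+2}, with f′(x) = 2x. Iterate:
  r_0 = 12 (mod 13)
  r_1 = 51 (mod 169)
  r_2 = 220 (mod 2197)
Final: r_2 = 220, and one checks f(r_2) ≡ 0 mod 13^3.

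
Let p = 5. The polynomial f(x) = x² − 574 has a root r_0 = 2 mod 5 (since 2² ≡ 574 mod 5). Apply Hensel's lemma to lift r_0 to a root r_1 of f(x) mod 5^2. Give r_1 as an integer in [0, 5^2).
r_1 = 7 (mod 25)

Hensel's recurrence: r_{i+1} = r_i − f(r_i)·(f′(r_i))^{-1} mod 5^{i+2}, with f′(x) = 2x. Iterate:
  r_0 = 2 (mod 5)
  r_1 = 7 (mod 25)
Final: r_1 = 7, and one checks f(r_1) ≡ 0 mod 5^2.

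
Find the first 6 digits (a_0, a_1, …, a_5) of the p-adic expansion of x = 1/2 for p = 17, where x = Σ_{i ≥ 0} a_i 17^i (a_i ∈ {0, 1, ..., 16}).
(a_0, …, a_5) = (9, 8, 8, 8, 8, 8)

v_17(1/2) = 0 (numerator and denominator both coprime to 17), so x ∈ ℤ_17^×. Compute digits iteratively via a_i = x_i mod 17, x_{i+1} = (x_i − a_i)/17, with x_0 = x:
  x_0 = 1/2;  a_0 = 9;  x_1 = (x_0 − 9)/17 = -1/2
  x_1 = -1/2;  a_1 = 8;  x_2 = (x_1 − 8)/17 = -1/2
  x_2 = -1/2;  a_2 = 8;  x_3 = (x_2 − 8)/17 = -1/2
  x_3 = -1/2;  a_3 = 8;  x_4 = (x_3 − 8)/17 = -1/2
  x_4 = -1/2;  a_4 = 8;  x_5 = (x_4 − 8)/17 = -1/2
  x_5 = -1/2;  a_5 = 8;  x_6 = (x_5 − 8)/17 = -1/2
Digits: (9, 8, 8, 8, 8, 8).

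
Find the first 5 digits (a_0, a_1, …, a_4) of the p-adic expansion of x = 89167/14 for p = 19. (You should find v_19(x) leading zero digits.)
(a_0, …, a_4) = (0, 0, 0, 5, 12)

v_19(89167/14) = 3, so a_0 = ... = a_2 = 0. Factor out: x = 19^3 · u with u = 13/14 a unit in ℤ_19. Expand u iteratively via a_{v+i} = u_i mod 19, u_{i+1} = (u_i − a_{v+i})/19:
  u_0 = 13/14;  a_3 = 5;  u_1 = (u_0 − 5)/19 = -3/14
  u_1 = -3/14;  a_4 = 12;  u_2 = (u_1 − 12)/19 = -9/14
Digits: (0, 0, 0, 5, 12).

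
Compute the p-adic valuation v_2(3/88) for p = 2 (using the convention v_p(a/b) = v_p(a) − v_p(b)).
v_2(3/88) = -3

Factor powers of 2 from the numerator and denominator of the reduced fraction: 3 = 2^0 · 3 and 88 = 2^3 · 11. Apply v_p(a/b) = v_p(a) − v_p(b): v_2(3/88) = 0 − 3 = -3.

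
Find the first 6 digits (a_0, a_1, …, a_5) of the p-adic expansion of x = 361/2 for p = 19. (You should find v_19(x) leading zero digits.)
(a_0, …, a_5) = (0, 0, 10, 9, 9, 9)

v_19(361/2) = 2, so a_0 = ... = a_1 = 0. Factor out: x = 19^2 · u with u = 1/2 a unit in ℤ_19. Expand u iteratively via a_{v+i} = u_i mod 19, u_{i+1} = (u_i − a_{v+i})/19:
  u_0 = 1/2;  a_2 = 10;  u_1 = (u_0 − 10)/19 = -1/2
  u_1 = -1/2;  a_3 = 9;  u_2 = (u_1 − 9)/19 = -1/2
  u_2 = -1/2;  a_4 = 9;  u_3 = (u_2 − 9)/19 = -1/2
  u_3 = -1/2;  a_5 = 9;  u_4 = (u_3 − 9)/19 = -1/2
Digits: (0, 0, 10, 9, 9, 9).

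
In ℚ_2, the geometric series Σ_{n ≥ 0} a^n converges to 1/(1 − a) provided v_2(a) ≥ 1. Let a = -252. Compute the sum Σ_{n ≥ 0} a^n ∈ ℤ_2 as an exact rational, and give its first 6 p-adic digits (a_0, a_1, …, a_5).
Σ a^n = 1/(1 − a) = 1/253;  first 6 digits = (1, 0, 1, 0, 1, 0)

v_2(a) = 2 ≥ 1, so the series converges in ℤ_2 to 1/(1 − a) = 1/(1 − (-252)) = 1/253. Expand this rational in ℤ_2: compute digits iteratively via d_i = x_i mod 2, x_{i+1} = (x_i − d_i)/2. The first 6 digits are (1, 0, 1, 0, 1, 0).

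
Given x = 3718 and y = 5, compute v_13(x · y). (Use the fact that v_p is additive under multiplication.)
v_13(18590) = 2

v_p(x) = 2 (factor: 3718 = 13^2 · 22); v_p(y) = 0 (factor: 5 = 13^0 · 5). Additivity: v_p(xy) = v_p(x) + v_p(y) = 2 + 0 = 2. (Direct check: xy = 18590 = 13^2 · (110).)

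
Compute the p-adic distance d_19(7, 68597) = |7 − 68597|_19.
d_19(7, 68597) = 1/6859

Step 1 — x − y = 7 − 68597 = -68590. Step 2 — v_19(-68590) = 3 (factor: -68590 = −(19^3 · 10); the sign does not affect v_p). Step 3 — |x − y|_19 = 19^{-3} = 1/6859.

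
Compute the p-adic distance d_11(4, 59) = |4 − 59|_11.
d_11(4, 59) = 1/11

Step 1 — x − y = 4 − 59 = -55. Step 2 — v_11(-55) = 1 (factor: -55 = −(11^1 · 5); the sign does not affect v_p). Step 3 — |x − y|_11 = 11^{-1} = 1/11.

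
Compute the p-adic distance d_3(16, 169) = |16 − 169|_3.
d_3(16, 169) = 1/9

Step 1 — x − y = 16 − 169 = -153. Step 2 — v_3(-153) = 2 (factor: -153 = −(3^2 · 17); the sign does not affect v_p). Step 3 — |x − y|_3 = 3^{-2} = 1/9.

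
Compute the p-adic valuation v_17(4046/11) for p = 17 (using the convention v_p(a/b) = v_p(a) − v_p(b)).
v_17(4046/11) = 2

Factor powers of 17 from the numerator and denominator of the reduced fraction: 4046 = 17^2 · 14 and 11 = 17^0 · 11. Apply v_p(a/b) = v_p(a) − v_p(b): v_17(4046/11) = 2 − 0 = 2.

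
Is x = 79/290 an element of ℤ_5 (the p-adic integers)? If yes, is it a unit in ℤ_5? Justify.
x ∉ ℤ_5 (v_5(x) = -1 < 0)

ℤ_5 = {x ∈ ℚ_5 : v_5(x) ≥ 0} and ℤ_5^× = {x ∈ ℤ_5 : v_5(x) = 0}. Here v_5(79/290) = v_5(num) − v_5(den) = -1; compare against these criteria.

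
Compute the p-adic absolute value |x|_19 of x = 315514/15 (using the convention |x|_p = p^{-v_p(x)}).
|315514/15|_19 = 1/6859

Step 1 — compute v_19(x) by factoring powers of 19 out of the numerator and denominator: v_19(315514/15) = 3. Step 2 — apply |x|_p = p^{-v_p(x)} = 19^{-3} = 1/6859.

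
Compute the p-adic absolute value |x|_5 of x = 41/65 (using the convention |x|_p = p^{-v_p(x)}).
|41/65|_5 = 5

Step 1 — compute v_5(x) by factoring powers of 5 out of the numerator and denominator: v_5(41/65) = -1. Step 2 — apply |x|_p = p^{-v_p(x)} = 5^{1} = 5.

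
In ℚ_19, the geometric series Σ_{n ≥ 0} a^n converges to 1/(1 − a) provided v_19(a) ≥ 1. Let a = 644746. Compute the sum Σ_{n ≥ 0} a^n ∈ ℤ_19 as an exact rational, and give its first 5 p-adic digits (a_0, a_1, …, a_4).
Σ a^n = 1/(1 − a) = -1/644745;  first 5 digits = (1, 0, 0, 18, 4)

v_19(a) = 3 ≥ 1, so the series converges in ℤ_19 to 1/(1 − a) = 1/(1 − 644746) = -1/644745. Expand this rational in ℤ_19: compute digits iteratively via d_i = x_i mod 19, x_{i+1} = (x_i − d_i)/19. The first 5 digits are (1, 0, 0, 18, 4).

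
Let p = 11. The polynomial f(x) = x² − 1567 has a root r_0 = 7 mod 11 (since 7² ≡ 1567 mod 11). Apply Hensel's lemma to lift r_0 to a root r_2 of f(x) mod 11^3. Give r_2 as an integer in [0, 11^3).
r_2 = 271 (mod 1331)

Hensel's recurrence: r_{i+1} = r_i − f(r_i)·(f′(r_i))^{-1} mod 11^{i+2}, with f′(x) = 2x. Iterate:
  r_0 = 7 (mod 11)
  r_1 = 29 (mod 121)
  r_2 = 271 (mod 1331)
Final: r_2 = 271, and one checks f(r_2) ≡ 0 mod 11^3.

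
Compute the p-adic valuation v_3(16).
v_3(16) = 0

v_3(n) is the largest exponent k such that 3^k divides n. Factor out: 16 = 3^0 · 16. (Sign doesn't affect v_p.) So v_3(16) = 0.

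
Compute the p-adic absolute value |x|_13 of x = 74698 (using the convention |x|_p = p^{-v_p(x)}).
|74698|_13 = 1/2197

Step 1 — compute v_13(x) by factoring powers of 13 out of the numerator and denominator: v_13(74698) = 3. Step 2 — apply |x|_p = p^{-v_p(x)} = 13^{-3} = 1/2197.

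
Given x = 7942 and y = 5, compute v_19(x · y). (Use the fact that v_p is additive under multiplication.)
v_19(39710) = 2

v_p(x) = 2 (factor: 7942 = 19^2 · 22); v_p(y) = 0 (factor: 5 = 19^0 · 5). Additivity: v_p(xy) = v_p(x) + v_p(y) = 2 + 0 = 2. (Direct check: xy = 39710 = 19^2 · (110).)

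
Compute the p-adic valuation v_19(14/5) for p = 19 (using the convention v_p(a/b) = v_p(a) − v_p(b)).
v_19(14/5) = 0

Factor powers of 19 from the numerator and denominator of the reduced fraction: 14 = 19^0 · 14 and 5 = 19^0 · 5. Apply v_p(a/b) = v_p(a) − v_p(b): v_19(14/5) = 0 − 0 = 0.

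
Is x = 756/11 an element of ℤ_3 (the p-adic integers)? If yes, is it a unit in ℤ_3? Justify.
x ∈ ℤ_3 but not a unit; v_3(x) = 3 > 0

ℤ_3 = {x ∈ ℚ_3 : v_3(x) ≥ 0} and ℤ_3^× = {x ∈ ℤ_3 : v_3(x) = 0}. Here v_3(756/11) = v_3(num) − v_3(den) = 3; compare against these criteria.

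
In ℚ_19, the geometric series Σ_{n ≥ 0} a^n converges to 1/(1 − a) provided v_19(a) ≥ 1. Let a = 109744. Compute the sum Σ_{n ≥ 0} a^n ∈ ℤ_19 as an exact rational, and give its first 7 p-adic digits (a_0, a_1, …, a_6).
Σ a^n = 1/(1 − a) = -1/109743;  first 7 digits = (1, 0, 0, 16, 0, 0, 9)

v_19(a) = 3 ≥ 1, so the series converges in ℤ_19 to 1/(1 − a) = 1/(1 − 109744) = -1/109743. Expand this rational in ℤ_19: compute digits iteratively via d_i = x_i mod 19, x_{i+1} = (x_i − d_i)/19. The first 7 digits are (1, 0, 0, 16, 0, 0, 9).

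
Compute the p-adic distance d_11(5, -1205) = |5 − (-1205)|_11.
d_11(5, -1205) = 1/121

Step 1 — x − y = 5 − (-1205) = 1210. Step 2 — v_11(1210) = 2 (factor: 1210 = (11^2 · 10); the sign does not affect v_p). Step 3 — |x − y|_11 = 11^{-2} = 1/121.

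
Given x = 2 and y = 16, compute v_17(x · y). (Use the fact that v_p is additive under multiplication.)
v_17(32) = 0

v_p(x) = 0 (factor: 2 = 17^0 · 2); v_p(y) = 0 (factor: 16 = 17^0 · 16). Additivity: v_p(xy) = v_p(x) + v_p(y) = 0 + 0 = 0. (Direct check: xy = 32 = 17^0 · (32).)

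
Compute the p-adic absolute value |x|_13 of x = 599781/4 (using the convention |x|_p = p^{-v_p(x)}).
|599781/4|_13 = 1/28561

Step 1 — compute v_13(x) by factoring powers of 13 out of the numerator and denominator: v_13(599781/4) = 4. Step 2 — apply |x|_p = p^{-v_p(x)} = 13^{-4} = 1/28561.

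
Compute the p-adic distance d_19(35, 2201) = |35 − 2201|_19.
d_19(35, 2201) = 1/361

Step 1 — x − y = 35 − 2201 = -2166. Step 2 — v_19(-2166) = 2 (factor: -2166 = −(19^2 · 6); the sign does not affect v_p). Step 3 — |x − y|_19 = 19^{-2} = 1/361.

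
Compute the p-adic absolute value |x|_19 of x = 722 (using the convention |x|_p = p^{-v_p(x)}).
|722|_19 = 1/361

Step 1 — compute v_19(x) by factoring powers of 19 out of the numerator and denominator: v_19(722) = 2. Step 2 — apply |x|_p = p^{-v_p(x)} = 19^{-2} = 1/361.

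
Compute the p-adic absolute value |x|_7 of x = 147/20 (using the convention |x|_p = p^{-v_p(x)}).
|147/20|_7 = 1/49

Step 1 — compute v_7(x) by factoring powers of 7 out of the numerator and denominator: v_7(147/20) = 2. Step 2 — apply |x|_p = p^{-v_p(x)} = 7^{-2} = 1/49.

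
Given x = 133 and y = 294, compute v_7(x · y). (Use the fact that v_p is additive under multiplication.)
v_7(39102) = 3

v_p(x) = 1 (factor: 133 = 7^1 · 19); v_p(y) = 2 (factor: 294 = 7^2 · 6). Additivity: v_p(xy) = v_p(x) + v_p(y) = 1 + 2 = 3. (Direct check: xy = 39102 = 7^3 · (114).)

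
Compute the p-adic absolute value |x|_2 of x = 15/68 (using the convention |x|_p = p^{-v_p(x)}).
|15/68|_2 = 4

Step 1 — compute v_2(x) by factoring powers of 2 out of the numerator and denominator: v_2(15/68) = -2. Step 2 — apply |x|_p = p^{-v_p(x)} = 2^{2} = 4.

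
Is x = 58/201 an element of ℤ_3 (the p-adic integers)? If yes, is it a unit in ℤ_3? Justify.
x ∉ ℤ_3 (v_3(x) = -1 < 0)

ℤ_3 = {x ∈ ℚ_3 : v_3(x) ≥ 0} and ℤ_3^× = {x ∈ ℤ_3 : v_3(x) = 0}. Here v_3(58/201) = v_3(num) − v_3(den) = -1; compare against these criteria.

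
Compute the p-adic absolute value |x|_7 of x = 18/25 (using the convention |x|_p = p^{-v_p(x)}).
|18/25|_7 = 1

Step 1 — compute v_7(x) by factoring powers of 7 out of the numerator and denominator: v_7(18/25) = 0. Step 2 — apply |x|_p = p^{-v_p(x)} = 7^{0} = 1.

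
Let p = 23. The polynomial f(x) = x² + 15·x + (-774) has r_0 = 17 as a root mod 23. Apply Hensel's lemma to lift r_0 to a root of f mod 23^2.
r_1 = 270 (mod 529)

Hensel: r_{i+1} = r_i − f(r_i)·(f′(r_i))^{-1} mod 23^{i+2}, f′(x) = 2x + 15. Iterate:
  r_0 = 17 (mod 23)
  r_1 = 270 (mod 529)
Final: r = 270 satisfies f(r) ≡ 0 mod 23^2.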